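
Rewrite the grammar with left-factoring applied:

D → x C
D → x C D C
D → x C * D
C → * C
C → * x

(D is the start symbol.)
Left-factoring transforms A → αβ₁ | αβ₂ into A → αA' and A' → β₁ | β₂
(α is the longest common prefix among the alternatives). Repeat until
no nonterminal has two alternatives with a common prefix.

Round 1: D has alternatives sharing prefix 'x C'. Introduce D': D → x C D'
  Add: D' → ε
  Add: D' → D C
  Add: D' → * D

Round 2: C has alternatives sharing prefix '*'. Introduce C': C → * C'
  Add: C' → C
  Add: C' → x

No remaining common prefixes — done.

Resulting grammar:
D → x C D'
D' → ε
D' → D C
D' → * D
C → * C'
C' → C
C' → x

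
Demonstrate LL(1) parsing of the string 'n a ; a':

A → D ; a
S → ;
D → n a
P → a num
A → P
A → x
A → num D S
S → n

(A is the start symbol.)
LL(1) parsing maintains a stack (initially the start symbol over $) and the input. At each step: if the stack top is a terminal, match it against the current input token; if it is a non-terminal N, replace it with the RHS of M[N, lookahead] (the unique production whose predict set contains the lookahead).

Stack is shown with the top on the left.

Stack      Input      Action
----------------------------
A $        n a ; a $  output A → D ; a
D ; a $    n a ; a $  output D → n a
n a ; a $  n a ; a $  match 'n'
a ; a $    a ; a $    match 'a'
; a $      ; a $      match ';'
a $        a $        match 'a'
$          $          accept

The string is accepted.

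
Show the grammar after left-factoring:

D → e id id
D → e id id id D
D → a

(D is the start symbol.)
Left-factoring transforms A → αβ₁ | αβ₂ into A → αA' and A' → β₁ | β₂
(α is the longest common prefix among the alternatives). Repeat until
no nonterminal has two alternatives with a common prefix.

Round 1: D has alternatives sharing prefix 'e id id'. Introduce D': D → e id id D'
  Add: D' → ε
  Add: D' → id D

No remaining common prefixes — done.

Resulting grammar:
D → e id id D'
D' → ε
D' → id D
D → a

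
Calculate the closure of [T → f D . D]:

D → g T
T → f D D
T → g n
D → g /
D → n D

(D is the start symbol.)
{ [D → . g /], [D → . g T], [D → . n D], [T → f D . D] }

To compute CLOSURE, for each item [A → α.Bβ] where B is a non-terminal, add [B → .γ] for all productions B → γ; repeat for the newly added items until nothing changes.

Start with: [T → f D . D]
  [T → f D . D] has the dot before D: add [D → . g T], [D → . g /], [D → . n D]
No further items can be added.

CLOSURE = { [D → . g /], [D → . g T], [D → . n D], [T → f D . D] }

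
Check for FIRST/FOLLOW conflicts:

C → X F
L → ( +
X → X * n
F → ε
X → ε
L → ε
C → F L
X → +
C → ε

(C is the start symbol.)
Yes. X → X '*' n with FOLLOW(X) on { '*' }

Nullable non-terminals: C, F, L, X.
FIRST sets used below: FIRST(X) = { '*', '+', ε }, FIRST(F) = { ε }, FIRST(L) = { '(', ε }

C: nullable alternative(s) C → X F, C → F L, C → ε; FOLLOW(C) = { $ }
  C → X F: FIRST \ {ε} = { '*', '+' } — disjoint from FOLLOW(C)
  C → F L: FIRST \ {ε} = { '(' } — disjoint from FOLLOW(C)
  C → ε: FIRST \ {ε} = { } — disjoint from FOLLOW(C)
F has a nullable alternative but only one production, so nothing to check.

L: nullable alternative(s) L → ε; FOLLOW(L) = { $ }
  L → ( +: FIRST \ {ε} = { '(' } — disjoint from FOLLOW(L)
  L → ε: FIRST \ {ε} = { } — this is the only nullable alternative, skip

X: nullable alternative(s) X → ε; FOLLOW(X) = { $, '*' }
  X → X * n: FIRST \ {ε} = { '*', '+' } — overlaps FOLLOW(X) on { '*' }: CONFLICT
  X → ε: FIRST \ {ε} = { } — this is the only nullable alternative, skip
  X → +: FIRST \ {ε} = { '+' } — disjoint from FOLLOW(X)

So the grammar has 1 FIRST/FOLLOW conflict (marked CONFLICT above).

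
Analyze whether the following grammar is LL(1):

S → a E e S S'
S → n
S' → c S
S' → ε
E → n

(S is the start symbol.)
A grammar is LL(1) if for each non-terminal N with multiple productions, the predict sets of those productions are pairwise disjoint, where PREDICT(N → α) = (FIRST(α) \ {ε}) ∪ (FOLLOW(N) if α ⇒* ε).

Relevant sets:
  FOLLOW(S') = { $, 'c' }

For S:
  PREDICT(S → a E e S S') = { 'a' }
  PREDICT(S → n) = { 'n' }
For S':
  PREDICT(S' → c S) = { 'c' }
  PREDICT(S' → ε) = { $, 'c' }
E has a single production, so nothing to check there.

Conflict found: Predict set conflict for S': { 'c' }
The grammar is NOT LL(1).

Answer: No. Predict set conflict for S': { 'c' }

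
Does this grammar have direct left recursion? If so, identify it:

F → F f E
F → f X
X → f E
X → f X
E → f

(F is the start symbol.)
Yes, F is left-recursive

F → F f E: LEFT RECURSIVE (starts with F)
F → f X: starts with f
X → f E: starts with f
X → f X: starts with f
E → f: starts with f

The grammar has direct left recursion on: F.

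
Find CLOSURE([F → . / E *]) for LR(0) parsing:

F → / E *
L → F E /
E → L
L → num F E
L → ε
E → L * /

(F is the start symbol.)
To compute CLOSURE, for each item [A → α.Bβ] where B is a non-terminal, add [B → .γ] for all productions B → γ; repeat for the newly added items until nothing changes.

Start with: [F → . / E *]
The dot precedes the terminal '/', so nothing is added.

CLOSURE = { [F → . / E *] }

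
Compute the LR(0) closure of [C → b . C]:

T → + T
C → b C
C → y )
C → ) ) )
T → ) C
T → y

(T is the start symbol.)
{ [C → . ) ) )], [C → . b C], [C → . y )], [C → b . C] }

To compute CLOSURE, for each item [A → α.Bβ] where B is a non-terminal, add [B → .γ] for all productions B → γ; repeat for the newly added items until nothing changes.

Start with: [C → b . C]
  [C → b . C] has the dot before C: add [C → . b C], [C → . y )], [C → . ) ) )]
No further items can be added.

CLOSURE = { [C → . ) ) )], [C → . b C], [C → . y )], [C → b . C] }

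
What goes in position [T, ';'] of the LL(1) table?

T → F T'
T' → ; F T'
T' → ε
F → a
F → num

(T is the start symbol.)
Empty (error entry)

To find M[T, ';'], we find productions for T where ';' is in the predict set (PREDICT(N → α) = (FIRST(α) \ {ε}) ∪ (FOLLOW(N) if α ⇒* ε)).

Relevant sets:
  FIRST(F) = { 'a', 'num' }

T → F T': PREDICT = { 'a', 'num' }

M[T, ';'] is empty (no production applies)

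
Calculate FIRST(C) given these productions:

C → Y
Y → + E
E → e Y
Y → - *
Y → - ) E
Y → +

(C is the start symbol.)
{ '+', '-' }

FIRST sets of the other non-terminals involved (by the same procedure, iterated to a fixed point):
  FIRST(Y) = { '+', '-' }

From C → Y:
  - Y is a non-terminal: add FIRST(Y) \ {ε} = { '+', '-' }
    Y is not nullable, so stop

Collecting: FIRST(C) = { '+', '-' }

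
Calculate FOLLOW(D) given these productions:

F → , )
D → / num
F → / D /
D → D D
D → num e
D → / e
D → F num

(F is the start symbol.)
{ ',', '/', 'num' }

In F → / D /: D is followed by '/', add FIRST('/') \ {ε} = { '/' }
In D → D D: D is followed by D, add FIRST(D) \ {ε} = { ',', '/', 'num' }
In D → D D: D is at the end; this adds FOLLOW(D) to itself — nothing new

Taking the union: FOLLOW(D) = { ',', '/', 'num' }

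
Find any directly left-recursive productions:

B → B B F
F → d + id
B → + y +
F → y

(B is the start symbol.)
Yes, B is left-recursive

Direct left recursion occurs when N → N α for some non-terminal N (the right-hand side begins with the left-hand side itself).

B → B B F: LEFT RECURSIVE (starts with B)
F → d + id: starts with d
B → + y +: starts with '+'
F → y: starts with y

The grammar has direct left recursion on: B.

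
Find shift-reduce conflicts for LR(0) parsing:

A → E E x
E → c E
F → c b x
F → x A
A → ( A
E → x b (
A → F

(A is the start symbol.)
No shift-reduce conflicts

A shift-reduce conflict occurs when an LR(0) state has both:
  - a complete (reduce) item [A → α .] (dot at the end), and
  - a shift item [B → β . c γ] (dot before a terminal).

Augment with A' → A and build the canonical LR(0) collection (I0 = CLOSURE({[A' → . A]}), then GOTO on every symbol after a dot until no new states appear). It has 18 states:
  I0: { [A → . ( A], [A → . E E x], [A → . F], [A' → . A], [E → . c E], [E → . x b (], [F → . c b x], [F → . x A] }  — shift
  I1: { [A → ( . A], [A → . ( A], [A → . E E x], [A → . F], [E → . c E], [E → . x b (], [F → . c b x], [F → . x A] }  — shift
  I2: { [A' → A .] }  — accept
  I3: { [A → E . E x], [E → . c E], [E → . x b (] }  — shift
  I4: { [A → F .] }  — reduce
  I5: { [E → . c E], [E → . x b (], [E → c . E], [F → c . b x] }  — shift
  I6: { [A → . ( A], [A → . E E x], [A → . F], [E → . c E], [E → . x b (], [E → x . b (], [F → . c b x], [F → . x A], [F → x . A] }  — shift
  I7: { [F → x A .] }  — reduce
  I8: { [E → x b . (] }  — shift
  I9: { [E → x b ( .] }  — reduce
  I10: { [E → c E .] }  — reduce
  I11: { [F → c b . x] }  — shift
  I12: { [E → . c E], [E → . x b (], [E → c . E] }  — shift
  I13: { [E → x . b (] }  — shift
  I14: { [F → c b x .] }  — reduce
  I15: { [A → E E . x] }  — shift
  I16: { [A → E E x .] }  — reduce
  I17: { [A → ( A .] }  — reduce

No state contains both a complete item and a shift item.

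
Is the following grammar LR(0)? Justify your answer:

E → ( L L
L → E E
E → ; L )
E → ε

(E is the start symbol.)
No. Shift-reduce conflict between [E → .] and [E → . ( L L]

Augment with E' → E and build the canonical LR(0) collection (I0 = CLOSURE({[E' → . E]}), then GOTO on every symbol after a dot until no new states appear). It has 10 states:
  I0: { [E → . ( L L], [E → . ; L )], [E → .], [E' → . E] }  — shift, reduce
  I1: { [E → ( . L L], [E → . ( L L], [E → . ; L )], [E → .], [L → . E E] }  — shift, reduce
  I2: { [E → . ( L L], [E → . ; L )], [E → .], [E → ; . L )], [L → . E E] }  — shift, reduce
  I3: { [E' → E .] }  — accept
  I4: { [E → . ( L L], [E → . ; L )], [E → .], [L → E . E] }  — shift, reduce
  I5: { [E → ; L . )] }  — shift
  I6: { [E → ; L ) .] }  — reduce
  I7: { [L → E E .] }  — reduce
  I8: { [E → ( L . L], [E → . ( L L], [E → . ; L )], [E → .], [L → . E E] }  — shift, reduce
  I9: { [E → ( L L .] }  — reduce

Conflict in state I0:
  Shift-reduce conflict between [E → .] and [E → . ( L L]
So the grammar is NOT LR(0).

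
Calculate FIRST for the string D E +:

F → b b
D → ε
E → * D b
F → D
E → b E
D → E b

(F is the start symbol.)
FIRST sets of the non-terminals involved (from the grammar, by fixed-point iteration):
  FIRST(D) = { '*', 'b', ε }
  FIRST(E) = { '*', 'b' }

To compute FIRST(D E +), process the symbols left to right:
Symbol D is a non-terminal. Add FIRST(D) \ {ε} = { '*', 'b' }
D is nullable (ε ∈ FIRST(D)), continue to the next symbol.
Symbol E is a non-terminal. Add FIRST(E) \ {ε} = { '*', 'b' }
E is not nullable (ε ∉ FIRST(E)), so stop here.
FIRST(D E +) = { '*', 'b' }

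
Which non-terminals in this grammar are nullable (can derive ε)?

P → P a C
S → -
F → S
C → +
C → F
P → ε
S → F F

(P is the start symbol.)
ε-productions: P → ε
So P is immediately nullable.
No further non-terminal can be added: every production for the remaining non-terminals contains a terminal or a non-nullable non-terminal.
Nullable = { 'P' }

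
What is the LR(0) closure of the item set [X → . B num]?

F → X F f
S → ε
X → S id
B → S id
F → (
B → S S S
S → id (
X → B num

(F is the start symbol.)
To compute CLOSURE, for each item [A → α.Bβ] where B is a non-terminal, add [B → .γ] for all productions B → γ; repeat for the newly added items until nothing changes.

Start with: [X → . B num]
  [X → . B num] has the dot before B: add [B → . S id], [B → . S S S]
  [B → . S id] has the dot before S: add [S → .], [S → . id (]
No further items can be added.

CLOSURE = { [B → . S S S], [B → . S id], [S → . id (], [S → .], [X → . B num] }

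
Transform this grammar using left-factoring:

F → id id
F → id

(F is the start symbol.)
F → id F'
F' → id
F' → ε

Left-factoring transforms A → αβ₁ | αβ₂ into A → αA' and A' → β₁ | β₂
(α is the longest common prefix among the alternatives). Repeat until
no nonterminal has two alternatives with a common prefix.

Round 1: F has alternatives sharing prefix 'id'. Introduce F': F → id F'
  Add: F' → id
  Add: F' → ε

No remaining common prefixes — done.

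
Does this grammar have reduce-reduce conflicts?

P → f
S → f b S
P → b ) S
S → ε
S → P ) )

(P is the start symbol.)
A reduce-reduce conflict occurs when an LR(0) state has two complete items [A → α .] and [B → β .] — both call for a reduction, and with no lookahead the parser cannot choose between them.

Augment with P' → P and build the canonical LR(0) collection (I0 = CLOSURE({[P' → . P]}), then GOTO on every symbol after a dot until no new states appear). It has 12 states:
  I0: { [P → . b ) S], [P → . f], [P' → . P] }  — shift
  I1: { [P' → P .] }  — accept
  I2: { [P → b . ) S] }  — shift
  I3: { [P → f .] }  — reduce
  I4: { [P → . b ) S], [P → . f], [P → b ) . S], [S → . P ) )], [S → . f b S], [S → .] }  — shift, reduce
  I5: { [S → P . ) )] }  — shift
  I6: { [P → b ) S .] }  — reduce
  I7: { [P → f .], [S → f . b S] }  — shift, reduce
  I8: { [P → . b ) S], [P → . f], [S → . P ) )], [S → . f b S], [S → .], [S → f b . S] }  — shift, reduce
  I9: { [S → f b S .] }  — reduce
  I10: { [S → P ) . )] }  — shift
  I11: { [S → P ) ) .] }  — reduce

No state contains more than one complete item.

Answer: No reduce-reduce conflicts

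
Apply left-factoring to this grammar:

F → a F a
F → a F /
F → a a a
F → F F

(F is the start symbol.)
Left-factoring transforms A → αβ₁ | αβ₂ into A → αA' and A' → β₁ | β₂
(α is the longest common prefix among the alternatives). Repeat until
no nonterminal has two alternatives with a common prefix.

Round 1: F has alternatives sharing prefix 'a'. Introduce F': F → a F'
  Add: F' → F a
  Add: F' → F /
  Add: F' → a a

Round 2: F' has alternatives sharing prefix 'F'. Introduce F'': F' → F F''
  Add: F'' → a
  Add: F'' → /

No remaining common prefixes — done.

Resulting grammar:
F → a F'
F' → F F''
F'' → a
F'' → /
F' → a a
F → F F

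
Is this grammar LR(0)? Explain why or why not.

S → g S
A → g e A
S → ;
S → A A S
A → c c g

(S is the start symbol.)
Yes, the grammar is LR(0)

Augment with S' → S and build the canonical LR(0) collection (I0 = CLOSURE({[S' → . S]}), then GOTO on every symbol after a dot until no new states appear). It has 14 states:
  I0: { [A → . c c g], [A → . g e A], [S → . ;], [S → . A A S], [S → . g S], [S' → . S] }  — shift
  I1: { [S → ; .] }  — reduce
  I2: { [A → . c c g], [A → . g e A], [S → A . A S] }  — shift
  I3: { [S' → S .] }  — accept
  I4: { [A → c . c g] }  — shift
  I5: { [A → . c c g], [A → . g e A], [A → g . e A], [S → . ;], [S → . A A S], [S → . g S], [S → g . S] }  — shift
  I6: { [S → g S .] }  — reduce
  I7: { [A → . c c g], [A → . g e A], [A → g e . A] }  — shift
  I8: { [A → g e A .] }  — reduce
  I9: { [A → g . e A] }  — shift
  I10: { [A → c c . g] }  — shift
  I11: { [A → c c g .] }  — reduce
  I12: { [A → . c c g], [A → . g e A], [S → . ;], [S → . A A S], [S → . g S], [S → A A . S] }  — shift
  I13: { [S → A A S .] }  — reduce

Every state is either a pure shift/goto state or contains exactly one complete item and nothing to shift — no conflicts. The grammar is LR(0).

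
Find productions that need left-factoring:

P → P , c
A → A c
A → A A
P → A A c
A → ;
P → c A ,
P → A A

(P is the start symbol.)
Yes, P has productions with common prefix 'A A'; A has productions with common prefix 'A'

Left-factoring is needed when two productions for the same non-terminal
share a common prefix on the right-hand side.

Productions for P:
  P → P , c
  P → A A c
  P → c A ,
  P → A A
Productions for A:
  A → A c
  A → A A
  A → ;

Found common prefix 'A A' in productions for P
Found common prefix 'A' in productions for A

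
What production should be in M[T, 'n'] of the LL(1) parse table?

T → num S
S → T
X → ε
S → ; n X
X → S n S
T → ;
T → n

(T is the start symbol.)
To find M[T, 'n'], we find productions for T where 'n' is in the predict set (PREDICT(N → α) = (FIRST(α) \ {ε}) ∪ (FOLLOW(N) if α ⇒* ε)).

T → num S: PREDICT = { 'num' }
T → ;: PREDICT = { ';' }
T → n: PREDICT = { 'n' }
  'n' is in predict set, so this production goes in M[T, 'n']

M[T, 'n'] = T → n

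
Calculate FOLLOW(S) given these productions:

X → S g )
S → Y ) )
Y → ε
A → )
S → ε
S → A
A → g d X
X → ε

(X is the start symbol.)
{ 'g' }

In X → S g ): S is followed by g ')', add FIRST(g ')') \ {ε} = { 'g' }

Taking the union: FOLLOW(S) = { 'g' }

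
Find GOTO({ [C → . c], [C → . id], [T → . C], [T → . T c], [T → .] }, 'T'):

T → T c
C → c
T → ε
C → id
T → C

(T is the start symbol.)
{ [T → T . c] }

GOTO(I, 'T') = CLOSURE({ [A → αX.β] : [A → α.Xβ] ∈ I, X = 'T' })

Items with dot before 'T', with the dot advanced:
  [T → . T c] → [T → T . c]
Closure adds nothing (no advanced item has the dot before a non-terminal).

GOTO = { [T → T . c] }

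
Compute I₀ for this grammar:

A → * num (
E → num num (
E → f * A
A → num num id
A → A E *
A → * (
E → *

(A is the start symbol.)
First, augment the grammar with A' → A
I₀ = CLOSURE({ [A' → . A] }):
  [A' → . A] has the dot before A: add [A → . * num (], [A → . num num id], [A → . A E *], [A → . * (]
No further items can be added.

I₀ = { [A → . * (], [A → . * num (], [A → . A E *], [A → . num num id], [A' → . A] }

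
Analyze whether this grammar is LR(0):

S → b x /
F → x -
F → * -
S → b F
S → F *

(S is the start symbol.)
Yes, the grammar is LR(0)

Augment with S' → S and build the canonical LR(0) collection (I0 = CLOSURE({[S' → . S]}), then GOTO on every symbol after a dot until no new states appear). It has 12 states:
  I0: { [F → . * -], [F → . x -], [S → . F *], [S → . b F], [S → . b x /], [S' → . S] }  — shift
  I1: { [F → * . -] }  — shift
  I2: { [S → F . *] }  — shift
  I3: { [S' → S .] }  — accept
  I4: { [F → . * -], [F → . x -], [S → b . F], [S → b . x /] }  — shift
  I5: { [F → x . -] }  — shift
  I6: { [F → x - .] }  — reduce
  I7: { [S → b F .] }  — reduce
  I8: { [F → x . -], [S → b x . /] }  — shift
  I9: { [S → b x / .] }  — reduce
  I10: { [S → F * .] }  — reduce
  I11: { [F → * - .] }  — reduce

Every state is either a pure shift/goto state or contains exactly one complete item and nothing to shift — no conflicts. The grammar is LR(0).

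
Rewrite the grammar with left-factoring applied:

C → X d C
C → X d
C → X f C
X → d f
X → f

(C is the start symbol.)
Left-factoring transforms A → αβ₁ | αβ₂ into A → αA' and A' → β₁ | β₂
(α is the longest common prefix among the alternatives). Repeat until
no nonterminal has two alternatives with a common prefix.

Round 1: C has alternatives sharing prefix 'X'. Introduce C': C → X C'
  Add: C' → d C
  Add: C' → d
  Add: C' → f C

Round 2: C' has alternatives sharing prefix 'd'. Introduce C'': C' → d C''
  Add: C'' → C
  Add: C'' → ε

No remaining common prefixes — done.

Resulting grammar:
C → X C'
C' → d C''
C'' → C
C'' → ε
C' → f C
X → d f
X → f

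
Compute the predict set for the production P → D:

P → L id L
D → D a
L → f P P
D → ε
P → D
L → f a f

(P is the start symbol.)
{ $, 'a', 'f', 'id' }

PREDICT(P → D) = (FIRST(RHS) \ {ε}) ∪ (FOLLOW(P) if ε ∈ FIRST(RHS), i.e. RHS ⇒* ε)
FIRST(D) = { 'a', ε }
FIRST(D) = { 'a', ε }
ε ∈ FIRST(D) (the right-hand side is nullable), so add FOLLOW(P) = { $, 'a', 'f', 'id' }
PREDICT(P → D) = { $, 'a', 'f', 'id' }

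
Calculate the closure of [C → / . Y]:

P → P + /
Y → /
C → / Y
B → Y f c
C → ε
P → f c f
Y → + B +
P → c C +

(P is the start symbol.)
{ [C → / . Y], [Y → . + B +], [Y → . /] }

Start with: [C → / . Y]
  [C → / . Y] has the dot before Y: add [Y → . /], [Y → . + B +]
No further items can be added.

CLOSURE = { [C → / . Y], [Y → . + B +], [Y → . /] }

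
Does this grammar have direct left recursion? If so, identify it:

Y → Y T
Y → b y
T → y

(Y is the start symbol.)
Direct left recursion occurs when N → N α for some non-terminal N (the right-hand side begins with the left-hand side itself).

Y → Y T: LEFT RECURSIVE (starts with Y)
Y → b y: starts with b
T → y: starts with y

The grammar has direct left recursion on: Y.

Answer: Yes, Y is left-recursive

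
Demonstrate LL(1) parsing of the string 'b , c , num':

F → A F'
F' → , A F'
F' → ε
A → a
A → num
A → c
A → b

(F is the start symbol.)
LL(1) parsing maintains a stack (initially the start symbol over $) and the input. At each step: if the stack top is a terminal, match it against the current input token; if it is a non-terminal N, replace it with the RHS of M[N, lookahead] (the unique production whose predict set contains the lookahead).

Stack is shown with the top on the left.

Stack     Input          Action
-------------------------------
F $       b , c , num $  output F → A F'
A F' $    b , c , num $  output A → b
b F' $    b , c , num $  match 'b'
F' $      , c , num $    output F' → , A F'
, A F' $  , c , num $    match ','
A F' $    c , num $      output A → c
c F' $    c , num $      match 'c'
F' $      , num $        output F' → , A F'
, A F' $  , num $        match ','
A F' $    num $          output A → num
num F' $  num $          match 'num'
F' $      $              output F' → ε
$         $              accept

The string is accepted.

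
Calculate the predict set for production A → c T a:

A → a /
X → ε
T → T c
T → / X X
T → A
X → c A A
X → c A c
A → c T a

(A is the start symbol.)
{ 'c' }

PREDICT(A → c T a) = (FIRST(RHS) \ {ε}) ∪ (FOLLOW(A) if ε ∈ FIRST(RHS), i.e. RHS ⇒* ε)
FIRST(c T a) = { 'c' }
ε ∉ FIRST(c T a), so FOLLOW(A) is not added.
PREDICT(A → c T a) = { 'c' }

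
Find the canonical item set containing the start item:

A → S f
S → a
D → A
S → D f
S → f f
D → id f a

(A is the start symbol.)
First, augment the grammar with A' → A
I₀ = CLOSURE({ [A' → . A] }):
  [A' → . A] has the dot before A: add [A → . S f]
  [A → . S f] has the dot before S: add [S → . a], [S → . D f], [S → . f f]
  [S → . D f] has the dot before D: add [D → . A], [D → . id f a]
No further items can be added.

I₀ = { [A → . S f], [A' → . A], [D → . A], [D → . id f a], [S → . D f], [S → . a], [S → . f f] }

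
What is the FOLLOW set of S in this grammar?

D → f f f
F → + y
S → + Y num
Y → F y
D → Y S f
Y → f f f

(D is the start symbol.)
In D → Y S f: S is followed by f, add FIRST(f) \ {ε} = { 'f' }

Taking the union: FOLLOW(S) = { 'f' }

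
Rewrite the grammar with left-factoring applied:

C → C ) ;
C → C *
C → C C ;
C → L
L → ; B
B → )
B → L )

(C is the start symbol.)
Left-factoring transforms A → αβ₁ | αβ₂ into A → αA' and A' → β₁ | β₂
(α is the longest common prefix among the alternatives). Repeat until
no nonterminal has two alternatives with a common prefix.

Round 1: C has alternatives sharing prefix 'C'. Introduce C': C → C C'
  Add: C' → ) ;
  Add: C' → *
  Add: C' → C ;

No remaining common prefixes — done.

Resulting grammar:
C → C C'
C' → ) ;
C' → *
C' → C ;
C → L
L → ; B
B → )
B → L )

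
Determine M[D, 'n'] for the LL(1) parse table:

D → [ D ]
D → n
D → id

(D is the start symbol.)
To find M[D, 'n'], we find productions for D where 'n' is in the predict set (PREDICT(N → α) = (FIRST(α) \ {ε}) ∪ (FOLLOW(N) if α ⇒* ε)).

D → [ D ]: PREDICT = { '[' }
D → n: PREDICT = { 'n' }
  'n' is in predict set, so this production goes in M[D, 'n']
D → id: PREDICT = { 'id' }

M[D, 'n'] = D → n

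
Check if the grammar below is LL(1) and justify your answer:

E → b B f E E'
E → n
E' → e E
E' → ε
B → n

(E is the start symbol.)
A grammar is LL(1) if for each non-terminal N with multiple productions, the predict sets of those productions are pairwise disjoint, where PREDICT(N → α) = (FIRST(α) \ {ε}) ∪ (FOLLOW(N) if α ⇒* ε).

Relevant sets:
  FOLLOW(E') = { $, 'e' }

For E:
  PREDICT(E → b B f E E') = { 'b' }
  PREDICT(E → n) = { 'n' }
For E':
  PREDICT(E' → e E) = { 'e' }
  PREDICT(E' → ε) = { $, 'e' }
B has a single production, so nothing to check there.

Conflict found: Predict set conflict for E': { 'e' }
The grammar is NOT LL(1).

Answer: No. Predict set conflict for E': { 'e' }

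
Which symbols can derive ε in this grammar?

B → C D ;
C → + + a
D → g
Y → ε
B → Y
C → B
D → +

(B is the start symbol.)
ε-productions: Y → ε
So Y is immediately nullable.
B → Y: every symbol on the right is nullable, so B is nullable too.
C → B: every symbol on the right is nullable, so C is nullable too.
No further non-terminal can be added: every production for the remaining non-terminals contains a terminal or a non-nullable non-terminal.
Nullable = { 'B', 'C', 'Y' }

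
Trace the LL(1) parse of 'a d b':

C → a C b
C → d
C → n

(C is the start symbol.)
Stack is shown with the top on the left.

Stack    Input    Action
------------------------
C $      a d b $  output C → a C b
a C b $  a d b $  match 'a'
C b $    d b $    output C → d
d b $    d b $    match 'd'
b $      b $      match 'b'
$        $        accept

The string is accepted.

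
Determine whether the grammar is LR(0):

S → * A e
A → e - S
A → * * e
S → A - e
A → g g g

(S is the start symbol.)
Augment with S' → S and build the canonical LR(0) collection (I0 = CLOSURE({[S' → . S]}), then GOTO on every symbol after a dot until no new states appear). It has 17 states:
  I0: { [A → . * * e], [A → . e - S], [A → . g g g], [S → . * A e], [S → . A - e], [S' → . S] }  — shift
  I1: { [A → * . * e], [A → . * * e], [A → . e - S], [A → . g g g], [S → * . A e] }  — shift
  I2: { [S → A . - e] }  — shift
  I3: { [S' → S .] }  — accept
  I4: { [A → e . - S] }  — shift
  I5: { [A → g . g g] }  — shift
  I6: { [A → g g . g] }  — shift
  I7: { [A → g g g .] }  — reduce
  I8: { [A → . * * e], [A → . e - S], [A → . g g g], [A → e - . S], [S → . * A e], [S → . A - e] }  — shift
  I9: { [A → e - S .] }  — reduce
  I10: { [S → A - . e] }  — shift
  I11: { [S → A - e .] }  — reduce
  I12: { [A → * * . e], [A → * . * e] }  — shift
  I13: { [S → * A . e] }  — shift
  I14: { [S → * A e .] }  — reduce
  I15: { [A → * * . e] }  — shift
  I16: { [A → * * e .] }  — reduce

Every state is either a pure shift/goto state or contains exactly one complete item and nothing to shift — no conflicts. The grammar is LR(0).

Answer: Yes, the grammar is LR(0)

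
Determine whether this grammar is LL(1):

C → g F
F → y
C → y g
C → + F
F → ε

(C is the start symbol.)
A grammar is LL(1) if for each non-terminal N with multiple productions, the predict sets of those productions are pairwise disjoint, where PREDICT(N → α) = (FIRST(α) \ {ε}) ∪ (FOLLOW(N) if α ⇒* ε).

Relevant sets:
  FOLLOW(F) = { $ }

For C:
  PREDICT(C → g F) = { 'g' }
  PREDICT(C → y g) = { 'y' }
  PREDICT(C → '+' F) = { '+' }
For F:
  PREDICT(F → y) = { 'y' }
  PREDICT(F → ε) = { $ }

All predict sets are disjoint. The grammar IS LL(1).

Answer: Yes, the grammar is LL(1).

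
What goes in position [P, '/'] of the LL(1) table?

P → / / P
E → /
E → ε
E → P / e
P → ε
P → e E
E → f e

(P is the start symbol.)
To find M[P, '/'], we find productions for P where '/' is in the predict set (PREDICT(N → α) = (FIRST(α) \ {ε}) ∪ (FOLLOW(N) if α ⇒* ε)).

Relevant sets:
  FOLLOW(P) = { $, '/' }

P → / / P: PREDICT = { '/' }
  '/' is in predict set, so this production goes in M[P, '/']
P → ε: PREDICT = { $, '/' }
  '/' is in predict set, so this production goes in M[P, '/']
P → e E: PREDICT = { 'e' }

M[P, '/'] = P → / / P, P → ε  (a multiply-defined cell — the grammar is not LL(1))

Answer: P → / / P, P → ε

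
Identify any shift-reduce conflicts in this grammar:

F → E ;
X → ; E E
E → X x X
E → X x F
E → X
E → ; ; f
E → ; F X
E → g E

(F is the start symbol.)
A shift-reduce conflict occurs when an LR(0) state has both:
  - a complete (reduce) item [A → α .] (dot at the end), and
  - a shift item [B → β . c γ] (dot before a terminal).

Augment with F' → F and build the canonical LR(0) collection (I0 = CLOSURE({[F' → . F]}), then GOTO on every symbol after a dot until no new states appear). It has 20 states:
  I0: { [E → . ; ; f], [E → . ; F X], [E → . X x F], [E → . X x X], [E → . X], [E → . g E], [F → . E ;], [F' → . F], [X → . ; E E] }  — shift
  I1: { [E → . ; ; f], [E → . ; F X], [E → . X x F], [E → . X x X], [E → . X], [E → . g E], [E → ; . ; f], [E → ; . F X], [F → . E ;], [X → . ; E E], [X → ; . E E] }  — shift
  I2: { [F → E . ;] }  — shift
  I3: { [F' → F .] }  — accept
  I4: { [E → X . x F], [E → X . x X], [E → X .] }  — shift, reduce
  I5: { [E → . ; ; f], [E → . ; F X], [E → . X x F], [E → . X x X], [E → . X], [E → . g E], [E → g . E], [X → . ; E E] }  — shift
  I6: { [E → g E .] }  — reduce
  I7: { [E → . ; ; f], [E → . ; F X], [E → . X x F], [E → . X x X], [E → . X], [E → . g E], [E → X x . F], [E → X x . X], [F → . E ;], [X → . ; E E] }  — shift
  I8: { [E → X x F .] }  — reduce
  I9: { [E → X . x F], [E → X . x X], [E → X .], [E → X x X .] }  — shift, 2 reduces
  I10: { [F → E ; .] }  — reduce
  I11: { [E → . ; ; f], [E → . ; F X], [E → . X x F], [E → . X x X], [E → . X], [E → . g E], [E → ; . ; f], [E → ; . F X], [E → ; ; . f], [F → . E ;], [X → . ; E E], [X → ; . E E] }  — shift
  I12: { [E → . ; ; f], [E → . ; F X], [E → . X x F], [E → . X x X], [E → . X], [E → . g E], [F → E . ;], [X → . ; E E], [X → ; E . E] }  — shift
  I13: { [E → ; F . X], [X → . ; E E] }  — shift
  I14: { [E → . ; ; f], [E → . ; F X], [E → . X x F], [E → . X x X], [E → . X], [E → . g E], [X → . ; E E], [X → ; . E E] }  — shift
  I15: { [E → ; F X .] }  — reduce
  I16: { [E → . ; ; f], [E → . ; F X], [E → . X x F], [E → . X x X], [E → . X], [E → . g E], [X → . ; E E], [X → ; E . E] }  — shift
  I17: { [X → ; E E .] }  — reduce
  I18: { [E → . ; ; f], [E → . ; F X], [E → . X x F], [E → . X x X], [E → . X], [E → . g E], [E → ; . ; f], [E → ; . F X], [F → . E ;], [F → E ; .], [X → . ; E E], [X → ; . E E] }  — shift, reduce
  I19: { [E → ; ; f .] }  — reduce

I4 contains reduce item [E → X .] and shift items [E → X . x F], [E → X . x X] — shift-reduce conflict.
I9 contains reduce items [E → X .], [E → X x X .] and shift items [E → X . x F], [E → X . x X] — shift-reduce conflict.
I18 contains reduce item [F → E ; .] and shift items [E → . ; ; f], [E → ; . ; f], [E → . ; F X], [E → . g E], [X → . ; E E] — shift-reduce conflict.

Answer: Yes — I4: [E → X .] vs [E → X . x F]; I9: [E → X .] vs [E → X . x F]; I18: [F → E ; .] vs [E → . ; ; f]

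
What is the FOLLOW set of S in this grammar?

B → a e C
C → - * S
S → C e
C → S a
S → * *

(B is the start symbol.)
In C → - * S: S is at the end, add FOLLOW(C)
In C → S a: S is followed by a, add FIRST(a) \ {ε} = { 'a' }

The FOLLOW sets referred to above (computed the same way, to a fixed point):
  FOLLOW(C) = { $, 'e' }

Taking the union: FOLLOW(S) = { $, 'a', 'e' }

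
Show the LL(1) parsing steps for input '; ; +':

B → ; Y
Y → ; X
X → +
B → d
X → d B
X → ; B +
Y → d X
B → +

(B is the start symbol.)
LL(1) parsing maintains a stack (initially the start symbol over $) and the input. At each step: if the stack top is a terminal, match it against the current input token; if it is a non-terminal N, replace it with the RHS of M[N, lookahead] (the unique production whose predict set contains the lookahead).

Stack is shown with the top on the left.

Stack  Input    Action
----------------------
B $    ; ; + $  output B → ; Y
; Y $  ; ; + $  match ';'
Y $    ; + $    output Y → ; X
; X $  ; + $    match ';'
X $    + $      output X → +
+ $    + $      match '+'
$      $        accept

The string is accepted.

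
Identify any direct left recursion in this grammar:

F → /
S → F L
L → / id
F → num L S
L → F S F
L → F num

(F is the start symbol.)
F → /: starts with '/'
S → F L: starts with F
L → / id: starts with '/'
F → num L S: starts with num
L → F S F: starts with F
L → F num: starts with F

No direct left recursion found.

Answer: No direct left recursion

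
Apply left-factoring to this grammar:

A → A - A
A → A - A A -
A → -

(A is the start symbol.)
Left-factoring transforms A → αβ₁ | αβ₂ into A → αA' and A' → β₁ | β₂
(α is the longest common prefix among the alternatives). Repeat until
no nonterminal has two alternatives with a common prefix.

Round 1: A has alternatives sharing prefix 'A - A'. Introduce A': A → A - A A'
  Add: A' → ε
  Add: A' → A -

No remaining common prefixes — done.

Resulting grammar:
A → A - A A'
A' → ε
A' → A -
A → -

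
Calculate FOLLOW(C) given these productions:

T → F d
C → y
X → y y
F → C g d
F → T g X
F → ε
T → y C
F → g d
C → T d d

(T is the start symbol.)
To compute FOLLOW(C), find every occurrence of C on a right-hand side N → α C β: add FIRST(β) \ {ε}, and if β is empty or nullable also add FOLLOW(N). Iterate to a fixed point.

In F → C g d: C is followed by g d, add FIRST(g d) \ {ε} = { 'g' }
In T → y C: C is at the end, add FOLLOW(T)

The FOLLOW sets referred to above (computed the same way, to a fixed point):
  FOLLOW(T) = { $, 'd', 'g' }

Taking the union: FOLLOW(C) = { $, 'd', 'g' }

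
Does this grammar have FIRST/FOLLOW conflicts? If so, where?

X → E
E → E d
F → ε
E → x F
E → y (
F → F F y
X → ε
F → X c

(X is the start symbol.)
A FIRST/FOLLOW conflict occurs when a non-terminal N has a nullable alternative N → β (β ⇒* ε) and another alternative N → α with FIRST(α) ∩ FOLLOW(N) ≠ ∅: on such a lookahead the parser cannot decide between expanding α and letting N vanish via β.

Nullable non-terminals: F, X.
FIRST sets used below: FIRST(F) = { 'c', 'x', 'y', ε }, FIRST(X) = { 'x', 'y', ε }, FIRST(E) = { 'x', 'y' }

F: nullable alternative(s) F → ε; FOLLOW(F) = { $, 'c', 'd', 'x', 'y' }
  F → ε: FIRST \ {ε} = { } — this is the only nullable alternative, skip
  F → F F y: FIRST \ {ε} = { 'c', 'x', 'y' } — overlaps FOLLOW(F) on { 'c', 'x', 'y' }: CONFLICT
  F → X c: FIRST \ {ε} = { 'c', 'x', 'y' } — overlaps FOLLOW(F) on { 'c', 'x', 'y' }: CONFLICT

X: nullable alternative(s) X → ε; FOLLOW(X) = { $, 'c' }
  X → E: FIRST \ {ε} = { 'x', 'y' } — disjoint from FOLLOW(X)
  X → ε: FIRST \ {ε} = { } — this is the only nullable alternative, skip

E has no nullable alternative, so no FIRST/FOLLOW check is needed there.

So the grammar has 2 FIRST/FOLLOW conflicts (marked CONFLICT above).

Answer: Yes. F → F F y with FOLLOW(F) on { 'c', 'x', 'y' }; F → X c with FOLLOW(F) on { 'c', 'x', 'y' }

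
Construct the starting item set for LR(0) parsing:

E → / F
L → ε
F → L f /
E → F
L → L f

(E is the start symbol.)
First, augment the grammar with E' → E
I₀ = CLOSURE({ [E' → . E] }):
  [E' → . E] has the dot before E: add [E → . / F], [E → . F]
  [E → . F] has the dot before F: add [F → . L f /]
  [F → . L f /] has the dot before L: add [L → .], [L → . L f]
No further items can be added.

I₀ = { [E → . / F], [E → . F], [E' → . E], [F → . L f /], [L → . L f], [L → .] }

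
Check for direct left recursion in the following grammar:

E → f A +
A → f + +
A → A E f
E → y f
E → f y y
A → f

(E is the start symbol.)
Direct left recursion occurs when N → N α for some non-terminal N (the right-hand side begins with the left-hand side itself).

E → f A +: starts with f
A → f + +: starts with f
A → A E f: LEFT RECURSIVE (starts with A)
E → y f: starts with y
E → f y y: starts with f
A → f: starts with f

The grammar has direct left recursion on: A.

Answer: Yes, A is left-recursive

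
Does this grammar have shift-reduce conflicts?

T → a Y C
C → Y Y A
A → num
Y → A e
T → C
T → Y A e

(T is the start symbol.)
A shift-reduce conflict occurs when an LR(0) state has both:
  - a complete (reduce) item [A → α .] (dot at the end), and
  - a shift item [B → β . c γ] (dot before a terminal).

Augment with T' → T and build the canonical LR(0) collection (I0 = CLOSURE({[T' → . T]}), then GOTO on every symbol after a dot until no new states appear). It has 15 states:
  I0: { [A → . num], [C → . Y Y A], [T → . C], [T → . Y A e], [T → . a Y C], [T' → . T], [Y → . A e] }  — shift
  I1: { [Y → A . e] }  — shift
  I2: { [T → C .] }  — reduce
  I3: { [T' → T .] }  — accept
  I4: { [A → . num], [C → Y . Y A], [T → Y . A e], [Y → . A e] }  — shift
  I5: { [A → . num], [T → a . Y C], [Y → . A e] }  — shift
  I6: { [A → num .] }  — reduce
  I7: { [A → . num], [C → . Y Y A], [T → a Y . C], [Y → . A e] }  — shift
  I8: { [T → a Y C .] }  — reduce
  I9: { [A → . num], [C → Y . Y A], [Y → . A e] }  — shift
  I10: { [A → . num], [C → Y Y . A] }  — shift
  I11: { [C → Y Y A .] }  — reduce
  I12: { [T → Y A . e], [Y → A . e] }  — shift
  I13: { [T → Y A e .], [Y → A e .] }  — 2 reduces
  I14: { [Y → A e .] }  — reduce

No state contains both a complete item and a shift item.

Answer: No shift-reduce conflicts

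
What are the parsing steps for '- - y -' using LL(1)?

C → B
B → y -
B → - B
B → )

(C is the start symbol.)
LL(1) parsing maintains a stack (initially the start symbol over $) and the input. At each step: if the stack top is a terminal, match it against the current input token; if it is a non-terminal N, replace it with the RHS of M[N, lookahead] (the unique production whose predict set contains the lookahead).

Stack is shown with the top on the left.

Stack  Input      Action
------------------------
C $    - - y - $  output C → B
B $    - - y - $  output B → - B
- B $  - - y - $  match '-'
B $    - y - $    output B → - B
- B $  - y - $    match '-'
B $    y - $      output B → y -
y - $  y - $      match 'y'
- $    - $        match '-'
$      $          accept

The string is accepted.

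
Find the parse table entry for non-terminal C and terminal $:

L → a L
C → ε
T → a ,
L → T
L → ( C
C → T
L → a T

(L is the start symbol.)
To find M[C, $], we find productions for C where $ is in the predict set (PREDICT(N → α) = (FIRST(α) \ {ε}) ∪ (FOLLOW(N) if α ⇒* ε)).

Relevant sets:
  FIRST(T) = { 'a' }
  FOLLOW(C) = { $ }

C → ε: PREDICT = { $ }
  $ is in predict set, so this production goes in M[C, $]
C → T: PREDICT = { 'a' }

M[C, $] = C → ε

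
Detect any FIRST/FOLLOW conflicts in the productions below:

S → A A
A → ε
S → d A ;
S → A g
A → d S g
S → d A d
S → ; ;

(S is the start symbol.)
A FIRST/FOLLOW conflict occurs when a non-terminal N has a nullable alternative N → β (β ⇒* ε) and another alternative N → α with FIRST(α) ∩ FOLLOW(N) ≠ ∅: on such a lookahead the parser cannot decide between expanding α and letting N vanish via β.

Nullable non-terminals: A, S.
FIRST sets used below: FIRST(A) = { 'd', ε }

A: nullable alternative(s) A → ε; FOLLOW(A) = { $, ';', 'd', 'g' }
  A → ε: FIRST \ {ε} = { } — this is the only nullable alternative, skip
  A → d S g: FIRST \ {ε} = { 'd' } — overlaps FOLLOW(A) on { 'd' }: CONFLICT

S: nullable alternative(s) S → A A; FOLLOW(S) = { $, 'g' }
  S → A A: FIRST \ {ε} = { 'd' } — this is the only nullable alternative, skip
  S → d A ;: FIRST \ {ε} = { 'd' } — disjoint from FOLLOW(S)
  S → A g: FIRST \ {ε} = { 'd', 'g' } — overlaps FOLLOW(S) on { 'g' }: CONFLICT
  S → d A d: FIRST \ {ε} = { 'd' } — disjoint from FOLLOW(S)
  S → ; ;: FIRST \ {ε} = { ';' } — disjoint from FOLLOW(S)

So the grammar has 2 FIRST/FOLLOW conflicts (marked CONFLICT above).

Answer: Yes. S → A g with FOLLOW(S) on { 'g' }; A → d S g with FOLLOW(A) on { 'd' }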